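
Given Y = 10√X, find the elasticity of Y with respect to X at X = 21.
Elasticity = 1/2

Elasticity = (dY/dX) · (X/Y)

dY/dX = 5/√X
At X = 21: dY/dX = 5·√21/21, Y = 10·√21

Elasticity = (5·√21/21) · (21 / (10·√21)) = 1/2

Interpretation: for a small percentage change in X, the percentage change in Y is approximately 0.50 times as large.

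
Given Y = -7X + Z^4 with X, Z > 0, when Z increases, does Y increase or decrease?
Y increases

Taking the partial derivative:
∂Y/∂Z = 4Z^3

∂Y/∂Z = 4Z^3 > 0 (assuming positive values)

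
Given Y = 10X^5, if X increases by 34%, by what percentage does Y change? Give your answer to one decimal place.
332.0%

For Y = 10X^5:
If X → X(1 + 0.34)
Then Y → Y · (1 + 0.34)^5
     ≈ Y · 4.3204

Percentage change = ((1 + 0.34)^5 − 1) × 100% ≈ 332.0%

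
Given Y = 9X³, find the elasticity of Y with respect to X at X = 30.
Elasticity = 3

Elasticity = (dY/dX) · (X/Y)

dY/dX = 27·X²
At X = 30: dY/dX = 24300, Y = 243000

Elasticity = 24300 · (30 / 243000) = 3

Interpretation: for a small percentage change in X, the percentage change in Y is approximately 3.00 times as large.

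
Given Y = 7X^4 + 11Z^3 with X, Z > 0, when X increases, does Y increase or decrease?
Y increases

Taking the partial derivative:
∂Y/∂X = 28X^3

∂Y/∂X = 28X^3 > 0 (assuming positive values)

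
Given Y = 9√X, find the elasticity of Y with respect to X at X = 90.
Elasticity = 1/2

Elasticity = (dY/dX) · (X/Y)

dY/dX = 9/(2·√X)
At X = 90: dY/dX = 3·√10/20, Y = 27·√10

Elasticity = (3·√10/20) · (90 / (27·√10)) = 1/2

Interpretation: for a small percentage change in X, the percentage change in Y is approximately 0.50 times as large.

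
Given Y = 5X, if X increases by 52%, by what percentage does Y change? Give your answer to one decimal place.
52.0%

For Y = 5X:
If X → X(1 + 0.52)
Then Y → Y · (1 + 0.52)^1
     = Y · 1.5200

Percentage change = ((1 + 0.52)^1 − 1) × 100% = 52.0%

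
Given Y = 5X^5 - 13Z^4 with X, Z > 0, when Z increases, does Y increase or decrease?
Y decreases

Taking the partial derivative:
∂Y/∂Z = -52Z^3

∂Y/∂Z = -52Z^3 < 0 (assuming positive values)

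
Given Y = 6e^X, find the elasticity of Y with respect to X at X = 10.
Elasticity = 10

Elasticity = (dY/dX) · (X/Y)

dY/dX = 6·e^X
At X = 10: dY/dX = 6·e^10, Y = 6·e^10

Elasticity = (6·e^10) · (10 / (6·e^10)) = 10

Interpretation: for a small percentage change in X, the percentage change in Y is approximately 10.00 times as large.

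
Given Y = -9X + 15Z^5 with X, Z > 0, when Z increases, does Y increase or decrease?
Y increases

Taking the partial derivative:
∂Y/∂Z = 75Z^4

∂Y/∂Z = 75Z^4 > 0 (assuming positive values)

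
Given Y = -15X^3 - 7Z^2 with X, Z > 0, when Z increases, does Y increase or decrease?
Y decreases

Taking the partial derivative:
∂Y/∂Z = -14Z

∂Y/∂Z = -14Z < 0 (assuming positive values)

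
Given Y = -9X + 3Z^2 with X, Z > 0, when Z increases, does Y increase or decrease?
Y increases

Taking the partial derivative:
∂Y/∂Z = 6Z

∂Y/∂Z = 6Z > 0 (assuming positive values)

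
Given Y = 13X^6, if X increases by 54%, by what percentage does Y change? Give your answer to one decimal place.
1233.9%

For Y = 13X^6:
If X → X(1 + 0.54)
Then Y → Y · (1 + 0.54)^6
     ≈ Y · 13.3390

Percentage change = ((1 + 0.54)^6 − 1) × 100% ≈ 1233.9%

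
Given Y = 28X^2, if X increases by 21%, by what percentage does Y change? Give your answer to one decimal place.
46.4%

For Y = 28X^2:
If X → X(1 + 0.21)
Then Y → Y · (1 + 0.21)^2
     = Y · 1.4641

Percentage change = ((1 + 0.21)^2 − 1) × 100% ≈ 46.4%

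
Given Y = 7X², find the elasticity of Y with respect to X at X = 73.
Elasticity = 2

Elasticity = (dY/dX) · (X/Y)

dY/dX = 14·X
At X = 73: dY/dX = 1022, Y = 37303

Elasticity = 1022 · (73 / 37303) = 2

Interpretation: for a small percentage change in X, the percentage change in Y is approximately 2.00 times as large.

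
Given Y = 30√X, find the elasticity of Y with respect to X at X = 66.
Elasticity = 1/2

Elasticity = (dY/dX) · (X/Y)

dY/dX = 15/√X
At X = 66: dY/dX = 5·√66/22, Y = 30·√66

Elasticity = (5·√66/22) · (66 / (30·√66)) = 1/2

Interpretation: for a small percentage change in X, the percentage change in Y is approximately 0.50 times as large.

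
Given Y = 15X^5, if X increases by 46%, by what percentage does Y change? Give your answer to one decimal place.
563.4%

For Y = 15X^5:
If X → X(1 + 0.46)
Then Y → Y · (1 + 0.46)^5
     ≈ Y · 6.6338

Percentage change = ((1 + 0.46)^5 − 1) × 100% ≈ 563.4%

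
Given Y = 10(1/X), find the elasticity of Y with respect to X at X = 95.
Elasticity = -1

Elasticity = (dY/dX) · (X/Y)

dY/dX = -10/X²
At X = 95: dY/dX = -2/1805, Y = 2/19

Elasticity = (-2/1805) · (95 / (2/19)) = -1

Interpretation: for a small percentage change in X, the percentage change in Y is approximately -1.00 times as large.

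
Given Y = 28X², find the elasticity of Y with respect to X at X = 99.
Elasticity = 2

Elasticity = (dY/dX) · (X/Y)

dY/dX = 56·X
At X = 99: dY/dX = 5544, Y = 274428

Elasticity = 5544 · (99 / 274428) = 2

Interpretation: for a small percentage change in X, the percentage change in Y is approximately 2.00 times as large.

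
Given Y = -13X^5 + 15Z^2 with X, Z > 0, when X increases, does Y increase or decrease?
Y decreases

Taking the partial derivative:
∂Y/∂X = -65X^4

∂Y/∂X = -65X^4 < 0 (assuming positive values)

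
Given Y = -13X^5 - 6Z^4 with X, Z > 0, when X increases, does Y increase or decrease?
Y decreases

Taking the partial derivative:
∂Y/∂X = -65X^4

∂Y/∂X = -65X^4 < 0 (assuming positive values)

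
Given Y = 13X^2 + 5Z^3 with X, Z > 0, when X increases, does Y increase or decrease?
Y increases

Taking the partial derivative:
∂Y/∂X = 26X

∂Y/∂X = 26X > 0 (assuming positive values)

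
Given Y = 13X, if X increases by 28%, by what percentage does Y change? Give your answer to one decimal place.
28.0%

For Y = 13X:
If X → X(1 + 0.28)
Then Y → Y · (1 + 0.28)^1
     = Y · 1.2800

Percentage change = ((1 + 0.28)^1 − 1) × 100% = 28.0%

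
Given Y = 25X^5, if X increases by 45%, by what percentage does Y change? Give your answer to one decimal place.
541.0%

For Y = 25X^5:
If X → X(1 + 0.45)
Then Y → Y · (1 + 0.45)^5
     ≈ Y · 6.4097

Percentage change = ((1 + 0.45)^5 − 1) × 100% ≈ 541.0%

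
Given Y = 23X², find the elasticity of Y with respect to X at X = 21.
Elasticity = 2

Elasticity = (dY/dX) · (X/Y)

dY/dX = 46·X
At X = 21: dY/dX = 966, Y = 10143

Elasticity = 966 · (21 / 10143) = 2

Interpretation: for a small percentage change in X, the percentage change in Y is approximately 2.00 times as large.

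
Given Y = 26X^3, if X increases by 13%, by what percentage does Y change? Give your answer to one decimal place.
44.3%

For Y = 26X^3:
If X → X(1 + 0.13)
Then Y → Y · (1 + 0.13)^3
     ≈ Y · 1.4429

Percentage change = ((1 + 0.13)^3 − 1) × 100% ≈ 44.3%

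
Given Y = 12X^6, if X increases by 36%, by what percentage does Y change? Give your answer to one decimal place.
532.8%

For Y = 12X^6:
If X → X(1 + 0.36)
Then Y → Y · (1 + 0.36)^6
     ≈ Y · 6.3275

Percentage change = ((1 + 0.36)^6 − 1) × 100% ≈ 532.8%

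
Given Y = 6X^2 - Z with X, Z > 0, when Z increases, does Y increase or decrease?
Y decreases

Taking the partial derivative:
∂Y/∂Z = -1

∂Y/∂Z = -1 < 0 (assuming positive values)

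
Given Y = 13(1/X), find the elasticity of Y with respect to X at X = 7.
Elasticity = -1

Elasticity = (dY/dX) · (X/Y)

dY/dX = -13/X²
At X = 7: dY/dX = -13/49, Y = 13/7

Elasticity = (-13/49) · (7 / (13/7)) = -1

Interpretation: for a small percentage change in X, the percentage change in Y is approximately -1.00 times as large.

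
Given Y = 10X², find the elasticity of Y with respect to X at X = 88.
Elasticity = 2

Elasticity = (dY/dX) · (X/Y)

dY/dX = 20·X
At X = 88: dY/dX = 1760, Y = 77440

Elasticity = 1760 · (88 / 77440) = 2

Interpretation: for a small percentage change in X, the percentage change in Y is approximately 2.00 times as large.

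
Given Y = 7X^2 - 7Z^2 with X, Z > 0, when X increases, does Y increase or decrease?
Y increases

Taking the partial derivative:
∂Y/∂X = 14X

∂Y/∂X = 14X > 0 (assuming positive values)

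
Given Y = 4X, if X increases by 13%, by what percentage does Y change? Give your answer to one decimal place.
13.0%

For Y = 4X:
If X → X(1 + 0.13)
Then Y → Y · (1 + 0.13)^1
     = Y · 1.1300

Percentage change = ((1 + 0.13)^1 − 1) × 100% = 13.0%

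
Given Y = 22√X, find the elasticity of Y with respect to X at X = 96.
Elasticity = 1/2

Elasticity = (dY/dX) · (X/Y)

dY/dX = 11/√X
At X = 96: dY/dX = 11·√6/24, Y = 88·√6

Elasticity = (11·√6/24) · (96 / (88·√6)) = 1/2

Interpretation: for a small percentage change in X, the percentage change in Y is approximately 0.50 times as large.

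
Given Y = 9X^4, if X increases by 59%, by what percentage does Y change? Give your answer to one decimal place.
539.1%

For Y = 9X^4:
If X → X(1 + 0.59)
Then Y → Y · (1 + 0.59)^4
     ≈ Y · 6.3913

Percentage change = ((1 + 0.59)^4 − 1) × 100% ≈ 539.1%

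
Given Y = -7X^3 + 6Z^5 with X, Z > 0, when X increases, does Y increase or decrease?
Y decreases

Taking the partial derivative:
∂Y/∂X = -21X^2

∂Y/∂X = -21X^2 < 0 (assuming positive values)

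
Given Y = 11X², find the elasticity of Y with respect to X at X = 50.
Elasticity = 2

Elasticity = (dY/dX) · (X/Y)

dY/dX = 22·X
At X = 50: dY/dX = 1100, Y = 27500

Elasticity = 1100 · (50 / 27500) = 2

Interpretation: for a small percentage change in X, the percentage change in Y is approximately 2.00 times as large.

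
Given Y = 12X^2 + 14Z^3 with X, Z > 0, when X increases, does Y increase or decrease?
Y increases

Taking the partial derivative:
∂Y/∂X = 24X

∂Y/∂X = 24X > 0 (assuming positive values)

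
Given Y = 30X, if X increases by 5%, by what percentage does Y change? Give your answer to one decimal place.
5.0%

For Y = 30X:
If X → X(1 + 0.05)
Then Y → Y · (1 + 0.05)^1
     = Y · 1.0500

Percentage change = ((1 + 0.05)^1 − 1) × 100% = 5.0%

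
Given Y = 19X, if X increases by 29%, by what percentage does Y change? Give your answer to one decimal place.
29.0%

For Y = 19X:
If X → X(1 + 0.29)
Then Y → Y · (1 + 0.29)^1
     = Y · 1.2900

Percentage change = ((1 + 0.29)^1 − 1) × 100% = 29.0%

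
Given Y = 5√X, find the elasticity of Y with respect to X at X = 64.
Elasticity = 1/2

Elasticity = (dY/dX) · (X/Y)

dY/dX = 5/(2·√X)
At X = 64: dY/dX = 5/16, Y = 40

Elasticity = (5/16) · (64 / 40) = 1/2

Interpretation: for a small percentage change in X, the percentage change in Y is approximately 0.50 times as large.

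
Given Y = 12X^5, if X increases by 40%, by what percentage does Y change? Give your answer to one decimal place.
437.8%

For Y = 12X^5:
If X → X(1 + 0.4)
Then Y → Y · (1 + 0.4)^5
     ≈ Y · 5.3782

Percentage change = ((1 + 0.4)^5 − 1) × 100% ≈ 437.8%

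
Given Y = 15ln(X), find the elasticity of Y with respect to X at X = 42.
Elasticity = 1/ln(42) ≈ 0.2675

Elasticity = (dY/dX) · (X/Y)

dY/dX = 15/X
At X = 42: dY/dX = 5/14, Y = 15·ln(42)

Elasticity = (5/14) · (42 / (15·ln(42))) = 1/ln(42) ≈ 0.2675

Interpretation: for a small percentage change in X, the percentage change in Y is approximately 0.27 times as large.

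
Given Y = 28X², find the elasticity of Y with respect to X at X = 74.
Elasticity = 2

Elasticity = (dY/dX) · (X/Y)

dY/dX = 56·X
At X = 74: dY/dX = 4144, Y = 153328

Elasticity = 4144 · (74 / 153328) = 2

Interpretation: for a small percentage change in X, the percentage change in Y is approximately 2.00 times as large.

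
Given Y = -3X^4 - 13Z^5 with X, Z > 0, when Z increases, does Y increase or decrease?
Y decreases

Taking the partial derivative:
∂Y/∂Z = -65Z^4

∂Y/∂Z = -65Z^4 < 0 (assuming positive values)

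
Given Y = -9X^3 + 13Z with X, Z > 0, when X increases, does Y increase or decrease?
Y decreases

Taking the partial derivative:
∂Y/∂X = -27X^2

∂Y/∂X = -27X^2 < 0 (assuming positive values)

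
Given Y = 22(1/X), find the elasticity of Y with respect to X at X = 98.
Elasticity = -1

Elasticity = (dY/dX) · (X/Y)

dY/dX = -22/X²
At X = 98: dY/dX = -11/4802, Y = 11/49

Elasticity = (-11/4802) · (98 / (11/49)) = -1

Interpretation: for a small percentage change in X, the percentage change in Y is approximately -1.00 times as large.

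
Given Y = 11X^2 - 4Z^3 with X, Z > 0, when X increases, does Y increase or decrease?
Y increases

Taking the partial derivative:
∂Y/∂X = 22X

∂Y/∂X = 22X > 0 (assuming positive values)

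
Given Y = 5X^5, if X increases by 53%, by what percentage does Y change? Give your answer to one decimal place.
738.4%

For Y = 5X^5:
If X → X(1 + 0.53)
Then Y → Y · (1 + 0.53)^5
     ≈ Y · 8.3841

Percentage change = ((1 + 0.53)^5 − 1) × 100% ≈ 738.4%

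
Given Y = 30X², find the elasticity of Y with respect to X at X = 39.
Elasticity = 2

Elasticity = (dY/dX) · (X/Y)

dY/dX = 60·X
At X = 39: dY/dX = 2340, Y = 45630

Elasticity = 2340 · (39 / 45630) = 2

Interpretation: for a small percentage change in X, the percentage change in Y is approximately 2.00 times as large.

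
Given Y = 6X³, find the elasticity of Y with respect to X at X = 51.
Elasticity = 3

Elasticity = (dY/dX) · (X/Y)

dY/dX = 18·X²
At X = 51: dY/dX = 46818, Y = 795906

Elasticity = 46818 · (51 / 795906) = 3

Interpretation: for a small percentage change in X, the percentage change in Y is approximately 3.00 times as large.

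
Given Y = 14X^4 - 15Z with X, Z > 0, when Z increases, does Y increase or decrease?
Y decreases

Taking the partial derivative:
∂Y/∂Z = -15

∂Y/∂Z = -15 < 0 (assuming positive values)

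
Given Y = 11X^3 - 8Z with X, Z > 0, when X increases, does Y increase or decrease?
Y increases

Taking the partial derivative:
∂Y/∂X = 33X^2

∂Y/∂X = 33X^2 > 0 (assuming positive values)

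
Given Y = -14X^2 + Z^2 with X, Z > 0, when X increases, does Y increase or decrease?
Y decreases

Taking the partial derivative:
∂Y/∂X = -28X

∂Y/∂X = -28X < 0 (assuming positive values)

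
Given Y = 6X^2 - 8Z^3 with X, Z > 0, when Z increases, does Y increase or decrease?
Y decreases

Taking the partial derivative:
∂Y/∂Z = -24Z^2

∂Y/∂Z = -24Z^2 < 0 (assuming positive values)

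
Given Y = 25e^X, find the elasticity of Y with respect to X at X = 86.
Elasticity = 86

Elasticity = (dY/dX) · (X/Y)

dY/dX = 25·e^X
At X = 86: dY/dX = 25·e^86, Y = 25·e^86

Elasticity = (25·e^86) · (86 / (25·e^86)) = 86

Interpretation: for a small percentage change in X, the percentage change in Y is approximately 86.00 times as large.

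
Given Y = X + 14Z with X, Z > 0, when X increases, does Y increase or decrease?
Y increases

Taking the partial derivative:
∂Y/∂X = 1

∂Y/∂X = 1 > 0 (assuming positive values)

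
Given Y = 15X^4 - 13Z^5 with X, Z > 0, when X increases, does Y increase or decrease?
Y increases

Taking the partial derivative:
∂Y/∂X = 60X^3

∂Y/∂X = 60X^3 > 0 (assuming positive values)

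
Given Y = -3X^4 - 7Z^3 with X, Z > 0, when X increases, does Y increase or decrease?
Y decreases

Taking the partial derivative:
∂Y/∂X = -12X^3

∂Y/∂X = -12X^3 < 0 (assuming positive values)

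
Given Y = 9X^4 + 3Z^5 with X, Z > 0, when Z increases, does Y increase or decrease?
Y increases

Taking the partial derivative:
∂Y/∂Z = 15Z^4

∂Y/∂Z = 15Z^4 > 0 (assuming positive values)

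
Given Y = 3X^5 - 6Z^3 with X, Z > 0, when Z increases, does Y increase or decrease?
Y decreases

Taking the partial derivative:
∂Y/∂Z = -18Z^2

∂Y/∂Z = -18Z^2 < 0 (assuming positive values)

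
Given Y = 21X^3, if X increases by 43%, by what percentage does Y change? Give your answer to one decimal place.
192.4%

For Y = 21X^3:
If X → X(1 + 0.43)
Then Y → Y · (1 + 0.43)^3
     ≈ Y · 2.9242

Percentage change = ((1 + 0.43)^3 − 1) × 100% ≈ 192.4%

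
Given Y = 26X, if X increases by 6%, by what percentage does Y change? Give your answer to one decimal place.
6.0%

For Y = 26X:
If X → X(1 + 0.06)
Then Y → Y · (1 + 0.06)^1
     = Y · 1.0600

Percentage change = ((1 + 0.06)^1 − 1) × 100% = 6.0%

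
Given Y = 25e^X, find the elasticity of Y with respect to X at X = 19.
Elasticity = 19

Elasticity = (dY/dX) · (X/Y)

dY/dX = 25·e^X
At X = 19: dY/dX = 25·e^19, Y = 25·e^19

Elasticity = (25·e^19) · (19 / (25·e^19)) = 19

Interpretation: for a small percentage change in X, the percentage change in Y is approximately 19.00 times as large.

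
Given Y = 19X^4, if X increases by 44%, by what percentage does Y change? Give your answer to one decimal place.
330.0%

For Y = 19X^4:
If X → X(1 + 0.44)
Then Y → Y · (1 + 0.44)^4
     ≈ Y · 4.2998

Percentage change = ((1 + 0.44)^4 − 1) × 100% ≈ 330.0%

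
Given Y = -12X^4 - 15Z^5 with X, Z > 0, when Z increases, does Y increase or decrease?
Y decreases

Taking the partial derivative:
∂Y/∂Z = -75Z^4

∂Y/∂Z = -75Z^4 < 0 (assuming positive values)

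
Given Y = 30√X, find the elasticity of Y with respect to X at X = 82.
Elasticity = 1/2

Elasticity = (dY/dX) · (X/Y)

dY/dX = 15/√X
At X = 82: dY/dX = 15·√82/82, Y = 30·√82

Elasticity = (15·√82/82) · (82 / (30·√82)) = 1/2

Interpretation: for a small percentage change in X, the percentage change in Y is approximately 0.50 times as large.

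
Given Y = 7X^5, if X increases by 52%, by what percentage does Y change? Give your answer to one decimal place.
711.4%

For Y = 7X^5:
If X → X(1 + 0.52)
Then Y → Y · (1 + 0.52)^5
     ≈ Y · 8.1137

Percentage change = ((1 + 0.52)^5 − 1) × 100% ≈ 711.4%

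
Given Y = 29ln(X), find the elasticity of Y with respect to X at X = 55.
Elasticity = 1/ln(55) ≈ 0.2495

Elasticity = (dY/dX) · (X/Y)

dY/dX = 29/X
At X = 55: dY/dX = 29/55, Y = 29·ln(55)

Elasticity = (29/55) · (55 / (29·ln(55))) = 1/ln(55) ≈ 0.2495

Interpretation: for a small percentage change in X, the percentage change in Y is approximately 0.25 times as large.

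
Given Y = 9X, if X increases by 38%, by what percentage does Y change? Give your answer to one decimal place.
38.0%

For Y = 9X:
If X → X(1 + 0.38)
Then Y → Y · (1 + 0.38)^1
     = Y · 1.3800

Percentage change = ((1 + 0.38)^1 − 1) × 100% = 38.0%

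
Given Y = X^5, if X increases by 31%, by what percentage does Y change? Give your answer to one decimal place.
285.8%

For Y = X^5:
If X → X(1 + 0.31)
Then Y → Y · (1 + 0.31)^5
     ≈ Y · 3.8579

Percentage change = ((1 + 0.31)^5 − 1) × 100% ≈ 285.8%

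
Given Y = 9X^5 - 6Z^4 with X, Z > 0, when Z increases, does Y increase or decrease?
Y decreases

Taking the partial derivative:
∂Y/∂Z = -24Z^3

∂Y/∂Z = -24Z^3 < 0 (assuming positive values)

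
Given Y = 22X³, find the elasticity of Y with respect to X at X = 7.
Elasticity = 3

Elasticity = (dY/dX) · (X/Y)

dY/dX = 66·X²
At X = 7: dY/dX = 3234, Y = 7546

Elasticity = 3234 · (7 / 7546) = 3

Interpretation: for a small percentage change in X, the percentage change in Y is approximately 3.00 times as large.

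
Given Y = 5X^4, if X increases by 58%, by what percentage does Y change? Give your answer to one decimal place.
523.2%

For Y = 5X^4:
If X → X(1 + 0.58)
Then Y → Y · (1 + 0.58)^4
     ≈ Y · 6.2320

Percentage change = ((1 + 0.58)^4 − 1) × 100% ≈ 523.2%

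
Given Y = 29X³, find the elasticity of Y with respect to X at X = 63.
Elasticity = 3

Elasticity = (dY/dX) · (X/Y)

dY/dX = 87·X²
At X = 63: dY/dX = 345303, Y = 7251363

Elasticity = 345303 · (63 / 7251363) = 3

Interpretation: for a small percentage change in X, the percentage change in Y is approximately 3.00 times as large.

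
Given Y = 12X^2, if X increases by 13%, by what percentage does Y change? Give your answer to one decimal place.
27.7%

For Y = 12X^2:
If X → X(1 + 0.13)
Then Y → Y · (1 + 0.13)^2
     = Y · 1.2769

Percentage change = ((1 + 0.13)^2 − 1) × 100% ≈ 27.7%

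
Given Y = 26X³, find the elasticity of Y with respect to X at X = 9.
Elasticity = 3

Elasticity = (dY/dX) · (X/Y)

dY/dX = 78·X²
At X = 9: dY/dX = 6318, Y = 18954

Elasticity = 6318 · (9 / 18954) = 3

Interpretation: for a small percentage change in X, the percentage change in Y is approximately 3.00 times as large.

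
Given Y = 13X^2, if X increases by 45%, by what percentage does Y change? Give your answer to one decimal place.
110.3%

For Y = 13X^2:
If X → X(1 + 0.45)
Then Y → Y · (1 + 0.45)^2
     = Y · 2.1025

Percentage change = ((1 + 0.45)^2 − 1) × 100% ≈ 110.3%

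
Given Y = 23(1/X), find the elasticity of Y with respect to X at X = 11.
Elasticity = -1

Elasticity = (dY/dX) · (X/Y)

dY/dX = -23/X²
At X = 11: dY/dX = -23/121, Y = 23/11

Elasticity = (-23/121) · (11 / (23/11)) = -1

Interpretation: for a small percentage change in X, the percentage change in Y is approximately -1.00 times as large.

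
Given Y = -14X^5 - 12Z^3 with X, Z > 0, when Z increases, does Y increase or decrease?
Y decreases

Taking the partial derivative:
∂Y/∂Z = -36Z^2

∂Y/∂Z = -36Z^2 < 0 (assuming positive values)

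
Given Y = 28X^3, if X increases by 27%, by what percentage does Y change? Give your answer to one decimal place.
104.8%

For Y = 28X^3:
If X → X(1 + 0.27)
Then Y → Y · (1 + 0.27)^3
     ≈ Y · 2.0484

Percentage change = ((1 + 0.27)^3 − 1) × 100% ≈ 104.8%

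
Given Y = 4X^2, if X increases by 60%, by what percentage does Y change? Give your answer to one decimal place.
156.0%

For Y = 4X^2:
If X → X(1 + 0.6)
Then Y → Y · (1 + 0.6)^2
     = Y · 2.5600

Percentage change = ((1 + 0.6)^2 − 1) × 100% = 156.0%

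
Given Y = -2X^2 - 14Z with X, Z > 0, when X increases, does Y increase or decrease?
Y decreases

Taking the partial derivative:
∂Y/∂X = -4X

∂Y/∂X = -4X < 0 (assuming positive values)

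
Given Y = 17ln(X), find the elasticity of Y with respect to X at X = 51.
Elasticity = 1/ln(51) ≈ 0.2543

Elasticity = (dY/dX) · (X/Y)

dY/dX = 17/X
At X = 51: dY/dX = 1/3, Y = 17·ln(51)

Elasticity = (1/3) · (51 / (17·ln(51))) = 1/ln(51) ≈ 0.2543

Interpretation: for a small percentage change in X, the percentage change in Y is approximately 0.25 times as large.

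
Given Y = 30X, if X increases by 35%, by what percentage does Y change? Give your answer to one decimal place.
35.0%

For Y = 30X:
If X → X(1 + 0.35)
Then Y → Y · (1 + 0.35)^1
     = Y · 1.3500

Percentage change = ((1 + 0.35)^1 − 1) × 100% = 35.0%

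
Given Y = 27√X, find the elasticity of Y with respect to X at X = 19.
Elasticity = 1/2

Elasticity = (dY/dX) · (X/Y)

dY/dX = 27/(2·√X)
At X = 19: dY/dX = 27·√19/38, Y = 27·√19

Elasticity = (27·√19/38) · (19 / (27·√19)) = 1/2

Interpretation: for a small percentage change in X, the percentage change in Y is approximately 0.50 times as large.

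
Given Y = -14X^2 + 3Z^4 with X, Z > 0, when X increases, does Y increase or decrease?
Y decreases

Taking the partial derivative:
∂Y/∂X = -28X

∂Y/∂X = -28X < 0 (assuming positive values)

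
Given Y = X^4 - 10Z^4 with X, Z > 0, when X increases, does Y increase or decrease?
Y increases

Taking the partial derivative:
∂Y/∂X = 4X^3

∂Y/∂X = 4X^3 > 0 (assuming positive values)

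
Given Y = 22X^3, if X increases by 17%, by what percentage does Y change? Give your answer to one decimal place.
60.2%

For Y = 22X^3:
If X → X(1 + 0.17)
Then Y → Y · (1 + 0.17)^3
     ≈ Y · 1.6016

Percentage change = ((1 + 0.17)^3 − 1) × 100% ≈ 60.2%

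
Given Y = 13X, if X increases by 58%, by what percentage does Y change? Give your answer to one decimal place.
58.0%

For Y = 13X:
If X → X(1 + 0.58)
Then Y → Y · (1 + 0.58)^1
     = Y · 1.5800

Percentage change = ((1 + 0.58)^1 − 1) × 100% = 58.0%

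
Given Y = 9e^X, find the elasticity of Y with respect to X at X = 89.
Elasticity = 89

Elasticity = (dY/dX) · (X/Y)

dY/dX = 9·e^X
At X = 89: dY/dX = 9·e^89, Y = 9·e^89

Elasticity = (9·e^89) · (89 / (9·e^89)) = 89

Interpretation: for a small percentage change in X, the percentage change in Y is approximately 89.00 times as large.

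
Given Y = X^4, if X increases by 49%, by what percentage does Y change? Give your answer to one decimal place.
392.9%

For Y = X^4:
If X → X(1 + 0.49)
Then Y → Y · (1 + 0.49)^4
     ≈ Y · 4.9288

Percentage change = ((1 + 0.49)^4 − 1) × 100% ≈ 392.9%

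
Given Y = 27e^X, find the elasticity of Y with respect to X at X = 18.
Elasticity = 18

Elasticity = (dY/dX) · (X/Y)

dY/dX = 27·e^X
At X = 18: dY/dX = 27·e^18, Y = 27·e^18

Elasticity = (27·e^18) · (18 / (27·e^18)) = 18

Interpretation: for a small percentage change in X, the percentage change in Y is approximately 18.00 times as large.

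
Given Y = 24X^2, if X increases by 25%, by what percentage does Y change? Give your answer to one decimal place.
56.3%

For Y = 24X^2:
If X → X(1 + 0.25)
Then Y → Y · (1 + 0.25)^2
     = Y · 1.5625

Percentage change = ((1 + 0.25)^2 − 1) × 100% ≈ 56.3%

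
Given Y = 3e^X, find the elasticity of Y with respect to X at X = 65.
Elasticity = 65

Elasticity = (dY/dX) · (X/Y)

dY/dX = 3·e^X
At X = 65: dY/dX = 3·e^65, Y = 3·e^65

Elasticity = (3·e^65) · (65 / (3·e^65)) = 65

Interpretation: for a small percentage change in X, the percentage change in Y is approximately 65.00 times as large.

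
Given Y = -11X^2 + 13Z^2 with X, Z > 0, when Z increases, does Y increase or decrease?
Y increases

Taking the partial derivative:
∂Y/∂Z = 26Z

∂Y/∂Z = 26Z > 0 (assuming positive values)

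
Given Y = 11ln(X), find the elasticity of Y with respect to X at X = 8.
Elasticity = 1/ln(8) ≈ 0.4809

Elasticity = (dY/dX) · (X/Y)

dY/dX = 11/X
At X = 8: dY/dX = 11/8, Y = 11·ln(8)

Elasticity = (11/8) · (8 / (11·ln(8))) = 1/ln(8) ≈ 0.4809

Interpretation: for a small percentage change in X, the percentage change in Y is approximately 0.48 times as large.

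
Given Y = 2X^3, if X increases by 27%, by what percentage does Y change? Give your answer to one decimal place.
104.8%

For Y = 2X^3:
If X → X(1 + 0.27)
Then Y → Y · (1 + 0.27)^3
     ≈ Y · 2.0484

Percentage change = ((1 + 0.27)^3 − 1) × 100% ≈ 104.8%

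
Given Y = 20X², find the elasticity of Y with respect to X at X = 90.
Elasticity = 2

Elasticity = (dY/dX) · (X/Y)

dY/dX = 40·X
At X = 90: dY/dX = 3600, Y = 162000

Elasticity = 3600 · (90 / 162000) = 2

Interpretation: for a small percentage change in X, the percentage change in Y is approximately 2.00 times as large.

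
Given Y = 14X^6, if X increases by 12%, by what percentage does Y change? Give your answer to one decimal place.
97.4%

For Y = 14X^6:
If X → X(1 + 0.12)
Then Y → Y · (1 + 0.12)^6
     ≈ Y · 1.9738

Percentage change = ((1 + 0.12)^6 − 1) × 100% ≈ 97.4%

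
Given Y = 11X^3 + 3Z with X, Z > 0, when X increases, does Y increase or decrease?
Y increases

Taking the partial derivative:
∂Y/∂X = 33X^2

∂Y/∂X = 33X^2 > 0 (assuming positive values)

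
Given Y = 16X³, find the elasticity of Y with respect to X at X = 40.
Elasticity = 3

Elasticity = (dY/dX) · (X/Y)

dY/dX = 48·X²
At X = 40: dY/dX = 76800, Y = 1024000

Elasticity = 76800 · (40 / 1024000) = 3

Interpretation: for a small percentage change in X, the percentage change in Y is approximately 3.00 times as large.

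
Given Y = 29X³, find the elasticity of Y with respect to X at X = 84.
Elasticity = 3

Elasticity = (dY/dX) · (X/Y)

dY/dX = 87·X²
At X = 84: dY/dX = 613872, Y = 17188416

Elasticity = 613872 · (84 / 17188416) = 3

Interpretation: for a small percentage change in X, the percentage change in Y is approximately 3.00 times as large.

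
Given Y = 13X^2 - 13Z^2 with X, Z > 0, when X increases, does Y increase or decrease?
Y increases

Taking the partial derivative:
∂Y/∂X = 26X

∂Y/∂X = 26X > 0 (assuming positive values)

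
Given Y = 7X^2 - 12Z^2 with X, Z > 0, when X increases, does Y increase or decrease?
Y increases

Taking the partial derivative:
∂Y/∂X = 14X

∂Y/∂X = 14X > 0 (assuming positive values)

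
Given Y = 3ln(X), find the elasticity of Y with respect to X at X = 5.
Elasticity = 1/ln(5) ≈ 0.6213

Elasticity = (dY/dX) · (X/Y)

dY/dX = 3/X
At X = 5: dY/dX = 3/5, Y = 3·ln(5)

Elasticity = (3/5) · (5 / (3·ln(5))) = 1/ln(5) ≈ 0.6213

Interpretation: for a small percentage change in X, the percentage change in Y is approximately 0.62 times as large.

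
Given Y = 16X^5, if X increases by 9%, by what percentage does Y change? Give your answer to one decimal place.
53.9%

For Y = 16X^5:
If X → X(1 + 0.09)
Then Y → Y · (1 + 0.09)^5
     ≈ Y · 1.5386

Percentage change = ((1 + 0.09)^5 − 1) × 100% ≈ 53.9%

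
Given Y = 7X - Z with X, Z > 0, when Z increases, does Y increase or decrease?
Y decreases

Taking the partial derivative:
∂Y/∂Z = -1

∂Y/∂Z = -1 < 0 (assuming positive values)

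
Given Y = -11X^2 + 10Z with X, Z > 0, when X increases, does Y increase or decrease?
Y decreases

Taking the partial derivative:
∂Y/∂X = -22X

∂Y/∂X = -22X < 0 (assuming positive values)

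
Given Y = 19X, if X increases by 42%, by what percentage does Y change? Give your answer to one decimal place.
42.0%

For Y = 19X:
If X → X(1 + 0.42)
Then Y → Y · (1 + 0.42)^1
     = Y · 1.4200

Percentage change = ((1 + 0.42)^1 − 1) × 100% = 42.0%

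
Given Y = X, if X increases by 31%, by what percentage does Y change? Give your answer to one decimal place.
31.0%

For Y = X:
If X → X(1 + 0.31)
Then Y → Y · (1 + 0.31)^1
     = Y · 1.3100

Percentage change = ((1 + 0.31)^1 − 1) × 100% = 31.0%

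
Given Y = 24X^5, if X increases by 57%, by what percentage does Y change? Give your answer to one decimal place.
853.9%

For Y = 24X^5:
If X → X(1 + 0.57)
Then Y → Y · (1 + 0.57)^5
     ≈ Y · 9.5389

Percentage change = ((1 + 0.57)^5 − 1) × 100% ≈ 853.9%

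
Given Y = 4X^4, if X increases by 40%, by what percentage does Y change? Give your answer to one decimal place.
284.2%

For Y = 4X^4:
If X → X(1 + 0.4)
Then Y → Y · (1 + 0.4)^4
     = Y · 3.8416

Percentage change = ((1 + 0.4)^4 − 1) × 100% ≈ 284.2%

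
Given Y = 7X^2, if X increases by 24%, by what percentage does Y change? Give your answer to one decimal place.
53.8%

For Y = 7X^2:
If X → X(1 + 0.24)
Then Y → Y · (1 + 0.24)^2
     = Y · 1.5376

Percentage change = ((1 + 0.24)^2 − 1) × 100% ≈ 53.8%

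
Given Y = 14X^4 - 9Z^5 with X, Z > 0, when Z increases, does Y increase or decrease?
Y decreases

Taking the partial derivative:
∂Y/∂Z = -45Z^4

∂Y/∂Z = -45Z^4 < 0 (assuming positive values)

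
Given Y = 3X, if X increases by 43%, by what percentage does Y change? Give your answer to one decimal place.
43.0%

For Y = 3X:
If X → X(1 + 0.43)
Then Y → Y · (1 + 0.43)^1
     = Y · 1.4300

Percentage change = ((1 + 0.43)^1 − 1) × 100% = 43.0%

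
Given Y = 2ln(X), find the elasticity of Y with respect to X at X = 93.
Elasticity = 1/ln(93) ≈ 0.2206

Elasticity = (dY/dX) · (X/Y)

dY/dX = 2/X
At X = 93: dY/dX = 2/93, Y = 2·ln(93)

Elasticity = (2/93) · (93 / (2·ln(93))) = 1/ln(93) ≈ 0.2206

Interpretation: for a small percentage change in X, the percentage change in Y is approximately 0.22 times as large.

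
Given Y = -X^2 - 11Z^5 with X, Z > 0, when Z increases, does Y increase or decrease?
Y decreases

Taking the partial derivative:
∂Y/∂Z = -55Z^4

∂Y/∂Z = -55Z^4 < 0 (assuming positive values)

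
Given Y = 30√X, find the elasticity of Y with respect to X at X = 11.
Elasticity = 1/2

Elasticity = (dY/dX) · (X/Y)

dY/dX = 15/√X
At X = 11: dY/dX = 15·√11/11, Y = 30·√11

Elasticity = (15·√11/11) · (11 / (30·√11)) = 1/2

Interpretation: for a small percentage change in X, the percentage change in Y is approximately 0.50 times as large.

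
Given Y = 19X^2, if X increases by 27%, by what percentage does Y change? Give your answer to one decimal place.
61.3%

For Y = 19X^2:
If X → X(1 + 0.27)
Then Y → Y · (1 + 0.27)^2
     = Y · 1.6129

Percentage change = ((1 + 0.27)^2 − 1) × 100% ≈ 61.3%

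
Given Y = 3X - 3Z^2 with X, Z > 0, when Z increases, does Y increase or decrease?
Y decreases

Taking the partial derivative:
∂Y/∂Z = -6Z

∂Y/∂Z = -6Z < 0 (assuming positive values)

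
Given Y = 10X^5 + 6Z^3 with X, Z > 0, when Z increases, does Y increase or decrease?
Y increases

Taking the partial derivative:
∂Y/∂Z = 18Z^2

∂Y/∂Z = 18Z^2 > 0 (assuming positive values)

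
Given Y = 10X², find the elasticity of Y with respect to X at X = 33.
Elasticity = 2

Elasticity = (dY/dX) · (X/Y)

dY/dX = 20·X
At X = 33: dY/dX = 660, Y = 10890

Elasticity = 660 · (33 / 10890) = 2

Interpretation: for a small percentage change in X, the percentage change in Y is approximately 2.00 times as large.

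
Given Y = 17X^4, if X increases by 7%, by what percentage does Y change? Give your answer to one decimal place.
31.1%

For Y = 17X^4:
If X → X(1 + 0.07)
Then Y → Y · (1 + 0.07)^4
     ≈ Y · 1.3108

Percentage change = ((1 + 0.07)^4 − 1) × 100% ≈ 31.1%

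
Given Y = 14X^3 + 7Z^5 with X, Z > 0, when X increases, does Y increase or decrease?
Y increases

Taking the partial derivative:
∂Y/∂X = 42X^2

∂Y/∂X = 42X^2 > 0 (assuming positive values)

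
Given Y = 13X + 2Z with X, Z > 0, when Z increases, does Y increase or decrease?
Y increases

Taking the partial derivative:
∂Y/∂Z = 2

∂Y/∂Z = 2 > 0 (assuming positive values)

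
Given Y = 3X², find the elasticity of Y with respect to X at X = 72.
Elasticity = 2

Elasticity = (dY/dX) · (X/Y)

dY/dX = 6·X
At X = 72: dY/dX = 432, Y = 15552

Elasticity = 432 · (72 / 15552) = 2

Interpretation: for a small percentage change in X, the percentage change in Y is approximately 2.00 times as large.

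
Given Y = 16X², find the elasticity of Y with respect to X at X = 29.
Elasticity = 2

Elasticity = (dY/dX) · (X/Y)

dY/dX = 32·X
At X = 29: dY/dX = 928, Y = 13456

Elasticity = 928 · (29 / 13456) = 2

Interpretation: for a small percentage change in X, the percentage change in Y is approximately 2.00 times as large.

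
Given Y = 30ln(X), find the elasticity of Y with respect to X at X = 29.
Elasticity = 1/ln(29) ≈ 0.2970

Elasticity = (dY/dX) · (X/Y)

dY/dX = 30/X
At X = 29: dY/dX = 30/29, Y = 30·ln(29)

Elasticity = (30/29) · (29 / (30·ln(29))) = 1/ln(29) ≈ 0.2970

Interpretation: for a small percentage change in X, the percentage change in Y is approximately 0.30 times as large.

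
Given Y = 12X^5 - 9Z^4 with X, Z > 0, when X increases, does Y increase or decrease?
Y increases

Taking the partial derivative:
∂Y/∂X = 60X^4

∂Y/∂X = 60X^4 > 0 (assuming positive values)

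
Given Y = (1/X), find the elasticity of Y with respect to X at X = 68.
Elasticity = -1

Elasticity = (dY/dX) · (X/Y)

dY/dX = -1/X²
At X = 68: dY/dX = -1/4624, Y = 1/68

Elasticity = (-1/4624) · (68 / (1/68)) = -1

Interpretation: for a small percentage change in X, the percentage change in Y is approximately -1.00 times as large.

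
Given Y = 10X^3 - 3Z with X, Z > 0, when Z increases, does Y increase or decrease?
Y decreases

Taking the partial derivative:
∂Y/∂Z = -3

∂Y/∂Z = -3 < 0 (assuming positive values)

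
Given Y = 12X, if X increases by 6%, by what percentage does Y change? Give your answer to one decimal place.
6.0%

For Y = 12X:
If X → X(1 + 0.06)
Then Y → Y · (1 + 0.06)^1
     = Y · 1.0600

Percentage change = ((1 + 0.06)^1 − 1) × 100% = 6.0%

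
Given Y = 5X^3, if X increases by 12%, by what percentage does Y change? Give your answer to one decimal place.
40.5%

For Y = 5X^3:
If X → X(1 + 0.12)
Then Y → Y · (1 + 0.12)^3
     ≈ Y · 1.4049

Percentage change = ((1 + 0.12)^3 − 1) × 100% ≈ 40.5%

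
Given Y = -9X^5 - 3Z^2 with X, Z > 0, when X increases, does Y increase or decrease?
Y decreases

Taking the partial derivative:
∂Y/∂X = -45X^4

∂Y/∂X = -45X^4 < 0 (assuming positive values)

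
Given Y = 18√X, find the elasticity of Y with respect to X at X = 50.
Elasticity = 1/2

Elasticity = (dY/dX) · (X/Y)

dY/dX = 9/√X
At X = 50: dY/dX = 9·√2/10, Y = 90·√2

Elasticity = (9·√2/10) · (50 / (90·√2)) = 1/2

Interpretation: for a small percentage change in X, the percentage change in Y is approximately 0.50 times as large.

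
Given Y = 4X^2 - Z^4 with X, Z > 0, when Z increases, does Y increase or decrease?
Y decreases

Taking the partial derivative:
∂Y/∂Z = -4Z^3

∂Y/∂Z = -4Z^3 < 0 (assuming positive values)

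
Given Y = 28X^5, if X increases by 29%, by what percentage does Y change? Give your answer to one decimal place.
257.2%

For Y = 28X^5:
If X → X(1 + 0.29)
Then Y → Y · (1 + 0.29)^5
     ≈ Y · 3.5723

Percentage change = ((1 + 0.29)^5 − 1) × 100% ≈ 257.2%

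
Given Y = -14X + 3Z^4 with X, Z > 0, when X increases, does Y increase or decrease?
Y decreases

Taking the partial derivative:
∂Y/∂X = -14

∂Y/∂X = -14 < 0 (assuming positive values)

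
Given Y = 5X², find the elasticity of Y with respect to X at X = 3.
Elasticity = 2

Elasticity = (dY/dX) · (X/Y)

dY/dX = 10·X
At X = 3: dY/dX = 30, Y = 45

Elasticity = 30 · (3 / 45) = 2

Interpretation: for a small percentage change in X, the percentage change in Y is approximately 2.00 times as large.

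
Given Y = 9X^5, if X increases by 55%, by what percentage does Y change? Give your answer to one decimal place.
794.7%

For Y = 9X^5:
If X → X(1 + 0.55)
Then Y → Y · (1 + 0.55)^5
     ≈ Y · 8.9466

Percentage change = ((1 + 0.55)^5 − 1) × 100% ≈ 794.7%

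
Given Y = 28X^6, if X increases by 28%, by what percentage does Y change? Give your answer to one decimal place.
339.8%

For Y = 28X^6:
If X → X(1 + 0.28)
Then Y → Y · (1 + 0.28)^6
     ≈ Y · 4.3980

Percentage change = ((1 + 0.28)^6 − 1) × 100% ≈ 339.8%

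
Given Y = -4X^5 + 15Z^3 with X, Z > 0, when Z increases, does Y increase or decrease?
Y increases

Taking the partial derivative:
∂Y/∂Z = 45Z^2

∂Y/∂Z = 45Z^2 > 0 (assuming positive values)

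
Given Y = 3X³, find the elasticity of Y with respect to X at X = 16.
Elasticity = 3

Elasticity = (dY/dX) · (X/Y)

dY/dX = 9·X²
At X = 16: dY/dX = 2304, Y = 12288

Elasticity = 2304 · (16 / 12288) = 3

Interpretation: for a small percentage change in X, the percentage change in Y is approximately 3.00 times as large.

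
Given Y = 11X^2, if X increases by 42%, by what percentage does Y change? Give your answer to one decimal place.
101.6%

For Y = 11X^2:
If X → X(1 + 0.42)
Then Y → Y · (1 + 0.42)^2
     = Y · 2.0164

Percentage change = ((1 + 0.42)^2 − 1) × 100% ≈ 101.6%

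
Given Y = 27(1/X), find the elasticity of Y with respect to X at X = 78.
Elasticity = -1

Elasticity = (dY/dX) · (X/Y)

dY/dX = -27/X²
At X = 78: dY/dX = -3/676, Y = 9/26

Elasticity = (-3/676) · (78 / (9/26)) = -1

Interpretation: for a small percentage change in X, the percentage change in Y is approximately -1.00 times as large.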